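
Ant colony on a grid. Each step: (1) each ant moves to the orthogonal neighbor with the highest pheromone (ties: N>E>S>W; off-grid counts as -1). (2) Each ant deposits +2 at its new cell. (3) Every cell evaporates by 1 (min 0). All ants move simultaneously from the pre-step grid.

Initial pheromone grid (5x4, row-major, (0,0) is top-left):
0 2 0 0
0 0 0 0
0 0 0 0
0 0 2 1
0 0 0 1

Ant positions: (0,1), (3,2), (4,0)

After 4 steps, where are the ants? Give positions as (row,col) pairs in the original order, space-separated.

Step 1: ant0:(0,1)->E->(0,2) | ant1:(3,2)->E->(3,3) | ant2:(4,0)->N->(3,0)
  grid max=2 at (3,3)
Step 2: ant0:(0,2)->W->(0,1) | ant1:(3,3)->W->(3,2) | ant2:(3,0)->N->(2,0)
  grid max=2 at (0,1)
Step 3: ant0:(0,1)->E->(0,2) | ant1:(3,2)->E->(3,3) | ant2:(2,0)->N->(1,0)
  grid max=2 at (3,3)
Step 4: ant0:(0,2)->W->(0,1) | ant1:(3,3)->W->(3,2) | ant2:(1,0)->N->(0,0)
  grid max=2 at (0,1)

(0,1) (3,2) (0,0)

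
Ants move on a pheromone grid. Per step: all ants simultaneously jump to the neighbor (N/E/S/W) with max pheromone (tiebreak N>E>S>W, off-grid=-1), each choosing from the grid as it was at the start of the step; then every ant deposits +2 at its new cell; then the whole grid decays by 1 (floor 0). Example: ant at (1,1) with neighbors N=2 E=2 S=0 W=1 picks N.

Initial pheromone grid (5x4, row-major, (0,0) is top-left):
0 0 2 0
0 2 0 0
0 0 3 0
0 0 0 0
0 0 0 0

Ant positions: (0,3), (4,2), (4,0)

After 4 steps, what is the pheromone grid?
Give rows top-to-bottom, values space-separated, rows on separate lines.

After step 1: ants at (0,2),(3,2),(3,0)
  0 0 3 0
  0 1 0 0
  0 0 2 0
  1 0 1 0
  0 0 0 0
After step 2: ants at (0,3),(2,2),(2,0)
  0 0 2 1
  0 0 0 0
  1 0 3 0
  0 0 0 0
  0 0 0 0
After step 3: ants at (0,2),(1,2),(1,0)
  0 0 3 0
  1 0 1 0
  0 0 2 0
  0 0 0 0
  0 0 0 0
After step 4: ants at (1,2),(0,2),(0,0)
  1 0 4 0
  0 0 2 0
  0 0 1 0
  0 0 0 0
  0 0 0 0

1 0 4 0
0 0 2 0
0 0 1 0
0 0 0 0
0 0 0 0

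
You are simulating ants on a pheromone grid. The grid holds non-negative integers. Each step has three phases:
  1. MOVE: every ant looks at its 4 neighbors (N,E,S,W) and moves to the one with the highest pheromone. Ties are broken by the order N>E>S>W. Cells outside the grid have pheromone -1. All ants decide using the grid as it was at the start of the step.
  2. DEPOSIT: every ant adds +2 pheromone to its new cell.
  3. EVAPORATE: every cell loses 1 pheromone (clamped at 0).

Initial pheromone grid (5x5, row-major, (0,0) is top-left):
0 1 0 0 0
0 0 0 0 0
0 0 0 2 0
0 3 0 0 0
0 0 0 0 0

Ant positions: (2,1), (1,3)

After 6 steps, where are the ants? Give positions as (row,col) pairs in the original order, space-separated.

Step 1: ant0:(2,1)->S->(3,1) | ant1:(1,3)->S->(2,3)
  grid max=4 at (3,1)
Step 2: ant0:(3,1)->N->(2,1) | ant1:(2,3)->N->(1,3)
  grid max=3 at (3,1)
Step 3: ant0:(2,1)->S->(3,1) | ant1:(1,3)->S->(2,3)
  grid max=4 at (3,1)
Step 4: ant0:(3,1)->N->(2,1) | ant1:(2,3)->N->(1,3)
  grid max=3 at (3,1)
Step 5: ant0:(2,1)->S->(3,1) | ant1:(1,3)->S->(2,3)
  grid max=4 at (3,1)
Step 6: ant0:(3,1)->N->(2,1) | ant1:(2,3)->N->(1,3)
  grid max=3 at (3,1)

(2,1) (1,3)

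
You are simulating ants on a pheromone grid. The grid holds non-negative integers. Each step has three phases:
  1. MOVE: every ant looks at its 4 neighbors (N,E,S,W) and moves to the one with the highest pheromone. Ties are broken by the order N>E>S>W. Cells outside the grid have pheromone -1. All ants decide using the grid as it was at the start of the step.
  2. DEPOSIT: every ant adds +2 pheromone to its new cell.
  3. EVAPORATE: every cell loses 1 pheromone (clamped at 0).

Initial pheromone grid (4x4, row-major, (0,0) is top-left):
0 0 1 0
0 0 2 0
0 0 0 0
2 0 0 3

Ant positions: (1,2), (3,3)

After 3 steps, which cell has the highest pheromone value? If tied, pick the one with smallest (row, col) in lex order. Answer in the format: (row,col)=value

Step 1: ant0:(1,2)->N->(0,2) | ant1:(3,3)->N->(2,3)
  grid max=2 at (0,2)
Step 2: ant0:(0,2)->S->(1,2) | ant1:(2,3)->S->(3,3)
  grid max=3 at (3,3)
Step 3: ant0:(1,2)->N->(0,2) | ant1:(3,3)->N->(2,3)
  grid max=2 at (0,2)
Final grid:
  0 0 2 0
  0 0 1 0
  0 0 0 1
  0 0 0 2
Max pheromone 2 at (0,2)

Answer: (0,2)=2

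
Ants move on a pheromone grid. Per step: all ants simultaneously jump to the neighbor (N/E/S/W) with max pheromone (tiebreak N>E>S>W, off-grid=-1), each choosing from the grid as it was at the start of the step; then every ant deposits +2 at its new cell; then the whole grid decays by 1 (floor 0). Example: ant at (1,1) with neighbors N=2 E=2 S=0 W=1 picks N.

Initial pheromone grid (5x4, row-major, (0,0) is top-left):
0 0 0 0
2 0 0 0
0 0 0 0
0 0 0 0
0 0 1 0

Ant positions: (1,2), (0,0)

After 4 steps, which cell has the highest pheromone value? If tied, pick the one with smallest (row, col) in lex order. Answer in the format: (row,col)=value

Answer: (1,0)=2

Derivation:
Step 1: ant0:(1,2)->N->(0,2) | ant1:(0,0)->S->(1,0)
  grid max=3 at (1,0)
Step 2: ant0:(0,2)->E->(0,3) | ant1:(1,0)->N->(0,0)
  grid max=2 at (1,0)
Step 3: ant0:(0,3)->S->(1,3) | ant1:(0,0)->S->(1,0)
  grid max=3 at (1,0)
Step 4: ant0:(1,3)->N->(0,3) | ant1:(1,0)->N->(0,0)
  grid max=2 at (1,0)
Final grid:
  1 0 0 1
  2 0 0 0
  0 0 0 0
  0 0 0 0
  0 0 0 0
Max pheromone 2 at (1,0)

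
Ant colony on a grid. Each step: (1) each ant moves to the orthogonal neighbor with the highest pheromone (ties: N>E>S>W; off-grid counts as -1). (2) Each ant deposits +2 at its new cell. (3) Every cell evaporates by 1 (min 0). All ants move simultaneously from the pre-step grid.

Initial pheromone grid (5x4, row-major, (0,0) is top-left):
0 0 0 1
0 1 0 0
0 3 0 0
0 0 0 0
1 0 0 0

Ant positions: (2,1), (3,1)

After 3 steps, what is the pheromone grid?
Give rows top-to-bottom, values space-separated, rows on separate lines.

After step 1: ants at (1,1),(2,1)
  0 0 0 0
  0 2 0 0
  0 4 0 0
  0 0 0 0
  0 0 0 0
After step 2: ants at (2,1),(1,1)
  0 0 0 0
  0 3 0 0
  0 5 0 0
  0 0 0 0
  0 0 0 0
After step 3: ants at (1,1),(2,1)
  0 0 0 0
  0 4 0 0
  0 6 0 0
  0 0 0 0
  0 0 0 0

0 0 0 0
0 4 0 0
0 6 0 0
0 0 0 0
0 0 0 0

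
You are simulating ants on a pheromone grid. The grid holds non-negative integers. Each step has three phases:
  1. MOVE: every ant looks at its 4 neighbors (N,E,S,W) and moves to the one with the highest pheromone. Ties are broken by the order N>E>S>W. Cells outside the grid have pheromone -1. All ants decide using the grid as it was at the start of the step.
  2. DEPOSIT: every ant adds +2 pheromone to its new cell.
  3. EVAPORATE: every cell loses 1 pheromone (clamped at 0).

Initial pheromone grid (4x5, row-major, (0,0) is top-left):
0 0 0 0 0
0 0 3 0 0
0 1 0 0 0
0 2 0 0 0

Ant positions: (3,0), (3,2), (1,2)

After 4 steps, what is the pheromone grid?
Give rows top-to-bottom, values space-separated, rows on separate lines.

After step 1: ants at (3,1),(3,1),(0,2)
  0 0 1 0 0
  0 0 2 0 0
  0 0 0 0 0
  0 5 0 0 0
After step 2: ants at (2,1),(2,1),(1,2)
  0 0 0 0 0
  0 0 3 0 0
  0 3 0 0 0
  0 4 0 0 0
After step 3: ants at (3,1),(3,1),(0,2)
  0 0 1 0 0
  0 0 2 0 0
  0 2 0 0 0
  0 7 0 0 0
After step 4: ants at (2,1),(2,1),(1,2)
  0 0 0 0 0
  0 0 3 0 0
  0 5 0 0 0
  0 6 0 0 0

0 0 0 0 0
0 0 3 0 0
0 5 0 0 0
0 6 0 0 0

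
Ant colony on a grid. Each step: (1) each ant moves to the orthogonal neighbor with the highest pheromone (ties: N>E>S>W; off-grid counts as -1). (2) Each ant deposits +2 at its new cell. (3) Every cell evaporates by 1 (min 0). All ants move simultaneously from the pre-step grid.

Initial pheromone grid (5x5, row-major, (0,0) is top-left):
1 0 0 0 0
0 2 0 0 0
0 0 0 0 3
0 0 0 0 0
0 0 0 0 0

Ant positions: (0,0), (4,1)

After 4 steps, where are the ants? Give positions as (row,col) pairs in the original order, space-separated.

Step 1: ant0:(0,0)->E->(0,1) | ant1:(4,1)->N->(3,1)
  grid max=2 at (2,4)
Step 2: ant0:(0,1)->S->(1,1) | ant1:(3,1)->N->(2,1)
  grid max=2 at (1,1)
Step 3: ant0:(1,1)->S->(2,1) | ant1:(2,1)->N->(1,1)
  grid max=3 at (1,1)
Step 4: ant0:(2,1)->N->(1,1) | ant1:(1,1)->S->(2,1)
  grid max=4 at (1,1)

(1,1) (2,1)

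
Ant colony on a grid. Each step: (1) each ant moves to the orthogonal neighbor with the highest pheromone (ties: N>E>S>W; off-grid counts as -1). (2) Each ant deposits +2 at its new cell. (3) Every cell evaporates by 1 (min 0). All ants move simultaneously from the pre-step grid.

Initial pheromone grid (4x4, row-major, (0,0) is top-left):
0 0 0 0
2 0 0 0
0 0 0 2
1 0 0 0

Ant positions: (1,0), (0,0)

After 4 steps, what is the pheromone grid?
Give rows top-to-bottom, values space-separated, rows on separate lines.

After step 1: ants at (0,0),(1,0)
  1 0 0 0
  3 0 0 0
  0 0 0 1
  0 0 0 0
After step 2: ants at (1,0),(0,0)
  2 0 0 0
  4 0 0 0
  0 0 0 0
  0 0 0 0
After step 3: ants at (0,0),(1,0)
  3 0 0 0
  5 0 0 0
  0 0 0 0
  0 0 0 0
After step 4: ants at (1,0),(0,0)
  4 0 0 0
  6 0 0 0
  0 0 0 0
  0 0 0 0

4 0 0 0
6 0 0 0
0 0 0 0
0 0 0 0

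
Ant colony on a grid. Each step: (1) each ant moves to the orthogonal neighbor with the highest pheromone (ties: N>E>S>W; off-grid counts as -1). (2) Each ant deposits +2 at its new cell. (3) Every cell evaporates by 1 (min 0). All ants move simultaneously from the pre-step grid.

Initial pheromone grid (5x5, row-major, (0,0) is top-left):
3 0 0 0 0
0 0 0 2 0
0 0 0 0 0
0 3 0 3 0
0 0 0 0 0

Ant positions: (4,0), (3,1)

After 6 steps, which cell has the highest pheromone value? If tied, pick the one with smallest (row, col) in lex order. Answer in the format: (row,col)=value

Step 1: ant0:(4,0)->N->(3,0) | ant1:(3,1)->N->(2,1)
  grid max=2 at (0,0)
Step 2: ant0:(3,0)->E->(3,1) | ant1:(2,1)->S->(3,1)
  grid max=5 at (3,1)
Step 3: ant0:(3,1)->N->(2,1) | ant1:(3,1)->N->(2,1)
  grid max=4 at (3,1)
Step 4: ant0:(2,1)->S->(3,1) | ant1:(2,1)->S->(3,1)
  grid max=7 at (3,1)
Step 5: ant0:(3,1)->N->(2,1) | ant1:(3,1)->N->(2,1)
  grid max=6 at (3,1)
Step 6: ant0:(2,1)->S->(3,1) | ant1:(2,1)->S->(3,1)
  grid max=9 at (3,1)
Final grid:
  0 0 0 0 0
  0 0 0 0 0
  0 4 0 0 0
  0 9 0 0 0
  0 0 0 0 0
Max pheromone 9 at (3,1)

Answer: (3,1)=9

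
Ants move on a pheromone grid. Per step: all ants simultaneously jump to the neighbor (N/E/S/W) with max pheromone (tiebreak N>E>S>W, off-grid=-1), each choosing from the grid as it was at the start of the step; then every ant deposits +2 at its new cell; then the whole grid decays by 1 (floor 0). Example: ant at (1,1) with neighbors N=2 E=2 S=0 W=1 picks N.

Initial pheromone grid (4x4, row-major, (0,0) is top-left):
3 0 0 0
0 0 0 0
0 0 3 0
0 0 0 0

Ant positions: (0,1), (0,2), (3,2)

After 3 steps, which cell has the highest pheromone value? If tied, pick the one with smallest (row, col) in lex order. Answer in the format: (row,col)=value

Step 1: ant0:(0,1)->W->(0,0) | ant1:(0,2)->E->(0,3) | ant2:(3,2)->N->(2,2)
  grid max=4 at (0,0)
Step 2: ant0:(0,0)->E->(0,1) | ant1:(0,3)->S->(1,3) | ant2:(2,2)->N->(1,2)
  grid max=3 at (0,0)
Step 3: ant0:(0,1)->W->(0,0) | ant1:(1,3)->W->(1,2) | ant2:(1,2)->S->(2,2)
  grid max=4 at (0,0)
Final grid:
  4 0 0 0
  0 0 2 0
  0 0 4 0
  0 0 0 0
Max pheromone 4 at (0,0)

Answer: (0,0)=4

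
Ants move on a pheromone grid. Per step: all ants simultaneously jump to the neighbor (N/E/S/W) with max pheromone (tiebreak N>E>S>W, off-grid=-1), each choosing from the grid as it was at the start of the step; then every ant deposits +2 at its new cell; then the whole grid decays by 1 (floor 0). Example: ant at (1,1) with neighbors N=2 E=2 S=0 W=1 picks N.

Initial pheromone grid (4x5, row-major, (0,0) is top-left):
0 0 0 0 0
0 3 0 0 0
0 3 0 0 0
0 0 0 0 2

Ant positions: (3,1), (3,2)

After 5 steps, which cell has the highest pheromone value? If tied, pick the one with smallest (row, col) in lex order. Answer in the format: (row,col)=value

Answer: (2,1)=8

Derivation:
Step 1: ant0:(3,1)->N->(2,1) | ant1:(3,2)->N->(2,2)
  grid max=4 at (2,1)
Step 2: ant0:(2,1)->N->(1,1) | ant1:(2,2)->W->(2,1)
  grid max=5 at (2,1)
Step 3: ant0:(1,1)->S->(2,1) | ant1:(2,1)->N->(1,1)
  grid max=6 at (2,1)
Step 4: ant0:(2,1)->N->(1,1) | ant1:(1,1)->S->(2,1)
  grid max=7 at (2,1)
Step 5: ant0:(1,1)->S->(2,1) | ant1:(2,1)->N->(1,1)
  grid max=8 at (2,1)
Final grid:
  0 0 0 0 0
  0 6 0 0 0
  0 8 0 0 0
  0 0 0 0 0
Max pheromone 8 at (2,1)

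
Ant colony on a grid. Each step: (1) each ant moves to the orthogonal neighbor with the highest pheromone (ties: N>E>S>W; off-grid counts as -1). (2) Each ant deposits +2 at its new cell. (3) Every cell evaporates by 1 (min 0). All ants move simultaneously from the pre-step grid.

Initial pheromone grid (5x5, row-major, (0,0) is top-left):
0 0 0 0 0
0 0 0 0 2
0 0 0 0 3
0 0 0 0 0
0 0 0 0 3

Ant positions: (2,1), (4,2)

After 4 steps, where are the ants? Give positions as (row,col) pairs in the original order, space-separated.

Step 1: ant0:(2,1)->N->(1,1) | ant1:(4,2)->N->(3,2)
  grid max=2 at (2,4)
Step 2: ant0:(1,1)->N->(0,1) | ant1:(3,2)->N->(2,2)
  grid max=1 at (0,1)
Step 3: ant0:(0,1)->E->(0,2) | ant1:(2,2)->N->(1,2)
  grid max=1 at (0,2)
Step 4: ant0:(0,2)->S->(1,2) | ant1:(1,2)->N->(0,2)
  grid max=2 at (0,2)

(1,2) (0,2)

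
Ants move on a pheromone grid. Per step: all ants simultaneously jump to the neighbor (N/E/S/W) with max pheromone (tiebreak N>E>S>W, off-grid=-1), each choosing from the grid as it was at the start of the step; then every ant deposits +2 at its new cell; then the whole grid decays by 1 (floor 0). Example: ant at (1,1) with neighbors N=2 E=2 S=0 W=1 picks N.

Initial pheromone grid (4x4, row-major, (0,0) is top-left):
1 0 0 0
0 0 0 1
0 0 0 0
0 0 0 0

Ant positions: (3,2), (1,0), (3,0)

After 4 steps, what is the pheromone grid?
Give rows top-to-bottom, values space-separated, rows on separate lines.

After step 1: ants at (2,2),(0,0),(2,0)
  2 0 0 0
  0 0 0 0
  1 0 1 0
  0 0 0 0
After step 2: ants at (1,2),(0,1),(1,0)
  1 1 0 0
  1 0 1 0
  0 0 0 0
  0 0 0 0
After step 3: ants at (0,2),(0,0),(0,0)
  4 0 1 0
  0 0 0 0
  0 0 0 0
  0 0 0 0
After step 4: ants at (0,3),(0,1),(0,1)
  3 3 0 1
  0 0 0 0
  0 0 0 0
  0 0 0 0

3 3 0 1
0 0 0 0
0 0 0 0
0 0 0 0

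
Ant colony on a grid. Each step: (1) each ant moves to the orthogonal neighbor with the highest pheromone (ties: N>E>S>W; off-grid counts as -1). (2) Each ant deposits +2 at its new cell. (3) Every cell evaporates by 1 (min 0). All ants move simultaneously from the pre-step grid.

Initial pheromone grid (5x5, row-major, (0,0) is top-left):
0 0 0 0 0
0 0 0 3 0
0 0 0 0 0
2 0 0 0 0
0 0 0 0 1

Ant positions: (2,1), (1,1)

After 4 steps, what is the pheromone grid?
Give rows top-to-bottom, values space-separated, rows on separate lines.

After step 1: ants at (1,1),(0,1)
  0 1 0 0 0
  0 1 0 2 0
  0 0 0 0 0
  1 0 0 0 0
  0 0 0 0 0
After step 2: ants at (0,1),(1,1)
  0 2 0 0 0
  0 2 0 1 0
  0 0 0 0 0
  0 0 0 0 0
  0 0 0 0 0
After step 3: ants at (1,1),(0,1)
  0 3 0 0 0
  0 3 0 0 0
  0 0 0 0 0
  0 0 0 0 0
  0 0 0 0 0
After step 4: ants at (0,1),(1,1)
  0 4 0 0 0
  0 4 0 0 0
  0 0 0 0 0
  0 0 0 0 0
  0 0 0 0 0

0 4 0 0 0
0 4 0 0 0
0 0 0 0 0
0 0 0 0 0
0 0 0 0 0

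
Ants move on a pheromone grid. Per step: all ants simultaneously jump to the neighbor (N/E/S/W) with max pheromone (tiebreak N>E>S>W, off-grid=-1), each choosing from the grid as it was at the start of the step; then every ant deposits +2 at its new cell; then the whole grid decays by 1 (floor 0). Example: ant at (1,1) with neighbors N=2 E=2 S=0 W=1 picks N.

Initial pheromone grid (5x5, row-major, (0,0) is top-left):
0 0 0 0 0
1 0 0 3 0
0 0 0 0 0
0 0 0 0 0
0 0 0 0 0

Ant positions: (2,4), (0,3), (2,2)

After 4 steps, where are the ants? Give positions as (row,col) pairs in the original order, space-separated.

Step 1: ant0:(2,4)->N->(1,4) | ant1:(0,3)->S->(1,3) | ant2:(2,2)->N->(1,2)
  grid max=4 at (1,3)
Step 2: ant0:(1,4)->W->(1,3) | ant1:(1,3)->E->(1,4) | ant2:(1,2)->E->(1,3)
  grid max=7 at (1,3)
Step 3: ant0:(1,3)->E->(1,4) | ant1:(1,4)->W->(1,3) | ant2:(1,3)->E->(1,4)
  grid max=8 at (1,3)
Step 4: ant0:(1,4)->W->(1,3) | ant1:(1,3)->E->(1,4) | ant2:(1,4)->W->(1,3)
  grid max=11 at (1,3)

(1,3) (1,4) (1,3)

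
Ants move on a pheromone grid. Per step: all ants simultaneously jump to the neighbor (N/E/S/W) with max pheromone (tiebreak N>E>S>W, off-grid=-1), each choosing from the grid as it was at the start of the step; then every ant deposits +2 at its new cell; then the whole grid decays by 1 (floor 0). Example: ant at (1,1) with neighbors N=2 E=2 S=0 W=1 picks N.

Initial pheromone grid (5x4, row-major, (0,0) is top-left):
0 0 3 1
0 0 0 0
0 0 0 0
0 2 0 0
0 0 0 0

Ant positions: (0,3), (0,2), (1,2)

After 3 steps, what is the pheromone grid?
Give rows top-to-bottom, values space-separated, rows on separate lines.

After step 1: ants at (0,2),(0,3),(0,2)
  0 0 6 2
  0 0 0 0
  0 0 0 0
  0 1 0 0
  0 0 0 0
After step 2: ants at (0,3),(0,2),(0,3)
  0 0 7 5
  0 0 0 0
  0 0 0 0
  0 0 0 0
  0 0 0 0
After step 3: ants at (0,2),(0,3),(0,2)
  0 0 10 6
  0 0 0 0
  0 0 0 0
  0 0 0 0
  0 0 0 0

0 0 10 6
0 0 0 0
0 0 0 0
0 0 0 0
0 0 0 0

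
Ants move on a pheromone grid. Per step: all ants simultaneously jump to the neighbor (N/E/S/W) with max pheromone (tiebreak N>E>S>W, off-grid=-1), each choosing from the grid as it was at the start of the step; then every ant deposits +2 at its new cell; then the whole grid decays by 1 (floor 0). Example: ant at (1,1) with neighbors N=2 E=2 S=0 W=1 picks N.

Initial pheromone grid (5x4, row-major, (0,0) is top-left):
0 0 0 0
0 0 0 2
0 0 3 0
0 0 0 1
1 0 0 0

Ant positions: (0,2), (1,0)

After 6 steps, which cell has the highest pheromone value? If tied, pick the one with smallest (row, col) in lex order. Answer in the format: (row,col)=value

Step 1: ant0:(0,2)->E->(0,3) | ant1:(1,0)->N->(0,0)
  grid max=2 at (2,2)
Step 2: ant0:(0,3)->S->(1,3) | ant1:(0,0)->E->(0,1)
  grid max=2 at (1,3)
Step 3: ant0:(1,3)->N->(0,3) | ant1:(0,1)->E->(0,2)
  grid max=1 at (0,2)
Step 4: ant0:(0,3)->S->(1,3) | ant1:(0,2)->E->(0,3)
  grid max=2 at (0,3)
Step 5: ant0:(1,3)->N->(0,3) | ant1:(0,3)->S->(1,3)
  grid max=3 at (0,3)
Step 6: ant0:(0,3)->S->(1,3) | ant1:(1,3)->N->(0,3)
  grid max=4 at (0,3)
Final grid:
  0 0 0 4
  0 0 0 4
  0 0 0 0
  0 0 0 0
  0 0 0 0
Max pheromone 4 at (0,3)

Answer: (0,3)=4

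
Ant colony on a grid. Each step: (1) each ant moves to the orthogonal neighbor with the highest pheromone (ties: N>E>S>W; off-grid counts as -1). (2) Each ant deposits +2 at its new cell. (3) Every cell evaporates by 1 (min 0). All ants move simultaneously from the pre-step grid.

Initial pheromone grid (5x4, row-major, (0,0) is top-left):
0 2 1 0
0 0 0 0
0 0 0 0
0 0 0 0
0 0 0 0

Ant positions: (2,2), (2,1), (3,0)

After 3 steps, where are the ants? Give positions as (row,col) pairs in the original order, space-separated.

Step 1: ant0:(2,2)->N->(1,2) | ant1:(2,1)->N->(1,1) | ant2:(3,0)->N->(2,0)
  grid max=1 at (0,1)
Step 2: ant0:(1,2)->W->(1,1) | ant1:(1,1)->N->(0,1) | ant2:(2,0)->N->(1,0)
  grid max=2 at (0,1)
Step 3: ant0:(1,1)->N->(0,1) | ant1:(0,1)->S->(1,1) | ant2:(1,0)->E->(1,1)
  grid max=5 at (1,1)

(0,1) (1,1) (1,1)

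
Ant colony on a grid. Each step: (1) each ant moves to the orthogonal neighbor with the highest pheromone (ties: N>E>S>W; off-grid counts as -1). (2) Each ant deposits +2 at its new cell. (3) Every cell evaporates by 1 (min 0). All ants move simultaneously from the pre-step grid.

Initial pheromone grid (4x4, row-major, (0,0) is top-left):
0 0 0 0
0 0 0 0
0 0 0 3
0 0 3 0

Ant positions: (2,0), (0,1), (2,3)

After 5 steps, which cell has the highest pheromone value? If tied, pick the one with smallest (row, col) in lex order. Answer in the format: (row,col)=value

Step 1: ant0:(2,0)->N->(1,0) | ant1:(0,1)->E->(0,2) | ant2:(2,3)->N->(1,3)
  grid max=2 at (2,3)
Step 2: ant0:(1,0)->N->(0,0) | ant1:(0,2)->E->(0,3) | ant2:(1,3)->S->(2,3)
  grid max=3 at (2,3)
Step 3: ant0:(0,0)->E->(0,1) | ant1:(0,3)->S->(1,3) | ant2:(2,3)->N->(1,3)
  grid max=3 at (1,3)
Step 4: ant0:(0,1)->E->(0,2) | ant1:(1,3)->S->(2,3) | ant2:(1,3)->S->(2,3)
  grid max=5 at (2,3)
Step 5: ant0:(0,2)->E->(0,3) | ant1:(2,3)->N->(1,3) | ant2:(2,3)->N->(1,3)
  grid max=5 at (1,3)
Final grid:
  0 0 0 1
  0 0 0 5
  0 0 0 4
  0 0 0 0
Max pheromone 5 at (1,3)

Answer: (1,3)=5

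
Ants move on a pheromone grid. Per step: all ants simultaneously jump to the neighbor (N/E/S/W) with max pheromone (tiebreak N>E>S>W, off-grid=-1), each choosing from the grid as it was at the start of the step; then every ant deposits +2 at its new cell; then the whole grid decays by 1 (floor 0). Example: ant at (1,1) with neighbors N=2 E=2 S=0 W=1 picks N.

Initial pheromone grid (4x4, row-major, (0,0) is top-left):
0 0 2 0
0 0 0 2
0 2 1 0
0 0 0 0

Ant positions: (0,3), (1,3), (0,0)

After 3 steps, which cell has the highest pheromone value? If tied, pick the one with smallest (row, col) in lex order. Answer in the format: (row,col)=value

Step 1: ant0:(0,3)->S->(1,3) | ant1:(1,3)->N->(0,3) | ant2:(0,0)->E->(0,1)
  grid max=3 at (1,3)
Step 2: ant0:(1,3)->N->(0,3) | ant1:(0,3)->S->(1,3) | ant2:(0,1)->E->(0,2)
  grid max=4 at (1,3)
Step 3: ant0:(0,3)->S->(1,3) | ant1:(1,3)->N->(0,3) | ant2:(0,2)->E->(0,3)
  grid max=5 at (0,3)
Final grid:
  0 0 1 5
  0 0 0 5
  0 0 0 0
  0 0 0 0
Max pheromone 5 at (0,3)

Answer: (0,3)=5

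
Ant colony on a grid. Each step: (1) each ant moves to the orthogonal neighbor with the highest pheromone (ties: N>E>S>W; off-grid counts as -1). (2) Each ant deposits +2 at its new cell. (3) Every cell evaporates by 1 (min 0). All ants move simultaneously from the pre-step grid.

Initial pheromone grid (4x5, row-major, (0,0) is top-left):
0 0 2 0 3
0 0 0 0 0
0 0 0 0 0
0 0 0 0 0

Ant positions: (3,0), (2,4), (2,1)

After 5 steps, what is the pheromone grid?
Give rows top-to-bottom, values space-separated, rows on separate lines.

After step 1: ants at (2,0),(1,4),(1,1)
  0 0 1 0 2
  0 1 0 0 1
  1 0 0 0 0
  0 0 0 0 0
After step 2: ants at (1,0),(0,4),(0,1)
  0 1 0 0 3
  1 0 0 0 0
  0 0 0 0 0
  0 0 0 0 0
After step 3: ants at (0,0),(1,4),(0,2)
  1 0 1 0 2
  0 0 0 0 1
  0 0 0 0 0
  0 0 0 0 0
After step 4: ants at (0,1),(0,4),(0,3)
  0 1 0 1 3
  0 0 0 0 0
  0 0 0 0 0
  0 0 0 0 0
After step 5: ants at (0,2),(0,3),(0,4)
  0 0 1 2 4
  0 0 0 0 0
  0 0 0 0 0
  0 0 0 0 0

0 0 1 2 4
0 0 0 0 0
0 0 0 0 0
0 0 0 0 0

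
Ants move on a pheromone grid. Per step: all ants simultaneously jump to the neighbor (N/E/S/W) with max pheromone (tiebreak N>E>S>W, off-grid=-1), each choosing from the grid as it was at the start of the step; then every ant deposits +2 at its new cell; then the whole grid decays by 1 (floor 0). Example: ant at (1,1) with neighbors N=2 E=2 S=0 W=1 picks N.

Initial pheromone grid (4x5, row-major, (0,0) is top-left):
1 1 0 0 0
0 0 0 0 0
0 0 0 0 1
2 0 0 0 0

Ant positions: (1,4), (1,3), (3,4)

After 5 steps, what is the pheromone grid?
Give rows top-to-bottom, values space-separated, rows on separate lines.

After step 1: ants at (2,4),(0,3),(2,4)
  0 0 0 1 0
  0 0 0 0 0
  0 0 0 0 4
  1 0 0 0 0
After step 2: ants at (1,4),(0,4),(1,4)
  0 0 0 0 1
  0 0 0 0 3
  0 0 0 0 3
  0 0 0 0 0
After step 3: ants at (2,4),(1,4),(2,4)
  0 0 0 0 0
  0 0 0 0 4
  0 0 0 0 6
  0 0 0 0 0
After step 4: ants at (1,4),(2,4),(1,4)
  0 0 0 0 0
  0 0 0 0 7
  0 0 0 0 7
  0 0 0 0 0
After step 5: ants at (2,4),(1,4),(2,4)
  0 0 0 0 0
  0 0 0 0 8
  0 0 0 0 10
  0 0 0 0 0

0 0 0 0 0
0 0 0 0 8
0 0 0 0 10
0 0 0 0 0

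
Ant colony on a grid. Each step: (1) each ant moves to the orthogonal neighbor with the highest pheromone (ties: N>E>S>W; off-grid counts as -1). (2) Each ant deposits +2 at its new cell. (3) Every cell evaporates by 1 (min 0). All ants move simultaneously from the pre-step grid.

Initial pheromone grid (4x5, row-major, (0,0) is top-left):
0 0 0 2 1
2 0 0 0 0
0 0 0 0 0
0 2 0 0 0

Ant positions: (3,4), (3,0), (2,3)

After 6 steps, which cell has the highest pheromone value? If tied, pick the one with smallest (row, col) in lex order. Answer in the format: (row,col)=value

Answer: (0,3)=6

Derivation:
Step 1: ant0:(3,4)->N->(2,4) | ant1:(3,0)->E->(3,1) | ant2:(2,3)->N->(1,3)
  grid max=3 at (3,1)
Step 2: ant0:(2,4)->N->(1,4) | ant1:(3,1)->N->(2,1) | ant2:(1,3)->N->(0,3)
  grid max=2 at (0,3)
Step 3: ant0:(1,4)->N->(0,4) | ant1:(2,1)->S->(3,1) | ant2:(0,3)->E->(0,4)
  grid max=3 at (0,4)
Step 4: ant0:(0,4)->W->(0,3) | ant1:(3,1)->N->(2,1) | ant2:(0,4)->W->(0,3)
  grid max=4 at (0,3)
Step 5: ant0:(0,3)->E->(0,4) | ant1:(2,1)->S->(3,1) | ant2:(0,3)->E->(0,4)
  grid max=5 at (0,4)
Step 6: ant0:(0,4)->W->(0,3) | ant1:(3,1)->N->(2,1) | ant2:(0,4)->W->(0,3)
  grid max=6 at (0,3)
Final grid:
  0 0 0 6 4
  0 0 0 0 0
  0 1 0 0 0
  0 2 0 0 0
Max pheromone 6 at (0,3)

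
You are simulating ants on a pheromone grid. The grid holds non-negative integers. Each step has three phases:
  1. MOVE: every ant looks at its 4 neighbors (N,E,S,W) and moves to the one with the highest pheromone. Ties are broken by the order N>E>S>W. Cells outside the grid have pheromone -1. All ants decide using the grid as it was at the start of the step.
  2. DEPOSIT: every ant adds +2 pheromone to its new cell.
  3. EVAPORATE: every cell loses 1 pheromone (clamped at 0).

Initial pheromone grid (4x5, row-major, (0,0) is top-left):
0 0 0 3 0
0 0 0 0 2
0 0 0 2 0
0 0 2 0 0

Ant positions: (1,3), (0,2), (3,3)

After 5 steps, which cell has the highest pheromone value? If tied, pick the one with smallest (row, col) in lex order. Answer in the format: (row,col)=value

Step 1: ant0:(1,3)->N->(0,3) | ant1:(0,2)->E->(0,3) | ant2:(3,3)->N->(2,3)
  grid max=6 at (0,3)
Step 2: ant0:(0,3)->E->(0,4) | ant1:(0,3)->E->(0,4) | ant2:(2,3)->N->(1,3)
  grid max=5 at (0,3)
Step 3: ant0:(0,4)->W->(0,3) | ant1:(0,4)->W->(0,3) | ant2:(1,3)->N->(0,3)
  grid max=10 at (0,3)
Step 4: ant0:(0,3)->E->(0,4) | ant1:(0,3)->E->(0,4) | ant2:(0,3)->E->(0,4)
  grid max=9 at (0,3)
Step 5: ant0:(0,4)->W->(0,3) | ant1:(0,4)->W->(0,3) | ant2:(0,4)->W->(0,3)
  grid max=14 at (0,3)
Final grid:
  0 0 0 14 6
  0 0 0 0 0
  0 0 0 0 0
  0 0 0 0 0
Max pheromone 14 at (0,3)

Answer: (0,3)=14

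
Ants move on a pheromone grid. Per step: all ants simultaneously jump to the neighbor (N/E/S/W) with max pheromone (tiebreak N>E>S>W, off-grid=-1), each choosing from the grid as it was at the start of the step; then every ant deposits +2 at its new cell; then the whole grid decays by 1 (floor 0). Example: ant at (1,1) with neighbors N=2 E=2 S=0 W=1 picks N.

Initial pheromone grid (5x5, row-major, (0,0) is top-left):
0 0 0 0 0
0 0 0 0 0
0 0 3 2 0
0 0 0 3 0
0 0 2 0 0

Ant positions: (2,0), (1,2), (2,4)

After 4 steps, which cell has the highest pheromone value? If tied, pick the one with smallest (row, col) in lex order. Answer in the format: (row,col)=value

Step 1: ant0:(2,0)->N->(1,0) | ant1:(1,2)->S->(2,2) | ant2:(2,4)->W->(2,3)
  grid max=4 at (2,2)
Step 2: ant0:(1,0)->N->(0,0) | ant1:(2,2)->E->(2,3) | ant2:(2,3)->W->(2,2)
  grid max=5 at (2,2)
Step 3: ant0:(0,0)->E->(0,1) | ant1:(2,3)->W->(2,2) | ant2:(2,2)->E->(2,3)
  grid max=6 at (2,2)
Step 4: ant0:(0,1)->E->(0,2) | ant1:(2,2)->E->(2,3) | ant2:(2,3)->W->(2,2)
  grid max=7 at (2,2)
Final grid:
  0 0 1 0 0
  0 0 0 0 0
  0 0 7 6 0
  0 0 0 0 0
  0 0 0 0 0
Max pheromone 7 at (2,2)

Answer: (2,2)=7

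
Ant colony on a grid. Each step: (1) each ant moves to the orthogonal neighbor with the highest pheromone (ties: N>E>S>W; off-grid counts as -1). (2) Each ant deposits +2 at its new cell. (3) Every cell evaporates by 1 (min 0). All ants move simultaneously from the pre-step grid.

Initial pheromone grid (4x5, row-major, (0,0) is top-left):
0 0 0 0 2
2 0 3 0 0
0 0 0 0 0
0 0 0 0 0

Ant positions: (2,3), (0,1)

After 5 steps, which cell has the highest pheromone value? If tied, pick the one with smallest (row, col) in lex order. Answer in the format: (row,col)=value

Step 1: ant0:(2,3)->N->(1,3) | ant1:(0,1)->E->(0,2)
  grid max=2 at (1,2)
Step 2: ant0:(1,3)->W->(1,2) | ant1:(0,2)->S->(1,2)
  grid max=5 at (1,2)
Step 3: ant0:(1,2)->N->(0,2) | ant1:(1,2)->N->(0,2)
  grid max=4 at (1,2)
Step 4: ant0:(0,2)->S->(1,2) | ant1:(0,2)->S->(1,2)
  grid max=7 at (1,2)
Step 5: ant0:(1,2)->N->(0,2) | ant1:(1,2)->N->(0,2)
  grid max=6 at (1,2)
Final grid:
  0 0 5 0 0
  0 0 6 0 0
  0 0 0 0 0
  0 0 0 0 0
Max pheromone 6 at (1,2)

Answer: (1,2)=6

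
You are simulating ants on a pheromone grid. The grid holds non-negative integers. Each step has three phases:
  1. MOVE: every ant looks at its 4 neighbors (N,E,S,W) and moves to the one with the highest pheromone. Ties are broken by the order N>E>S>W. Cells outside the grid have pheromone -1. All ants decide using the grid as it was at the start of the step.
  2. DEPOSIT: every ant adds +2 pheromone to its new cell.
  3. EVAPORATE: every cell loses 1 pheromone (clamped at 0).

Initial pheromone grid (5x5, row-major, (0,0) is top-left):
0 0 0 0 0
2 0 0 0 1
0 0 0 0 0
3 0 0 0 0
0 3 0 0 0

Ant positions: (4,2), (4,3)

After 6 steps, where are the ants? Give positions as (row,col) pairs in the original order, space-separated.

Step 1: ant0:(4,2)->W->(4,1) | ant1:(4,3)->N->(3,3)
  grid max=4 at (4,1)
Step 2: ant0:(4,1)->N->(3,1) | ant1:(3,3)->N->(2,3)
  grid max=3 at (4,1)
Step 3: ant0:(3,1)->S->(4,1) | ant1:(2,3)->N->(1,3)
  grid max=4 at (4,1)
Step 4: ant0:(4,1)->N->(3,1) | ant1:(1,3)->N->(0,3)
  grid max=3 at (4,1)
Step 5: ant0:(3,1)->S->(4,1) | ant1:(0,3)->E->(0,4)
  grid max=4 at (4,1)
Step 6: ant0:(4,1)->N->(3,1) | ant1:(0,4)->S->(1,4)
  grid max=3 at (4,1)

(3,1) (1,4)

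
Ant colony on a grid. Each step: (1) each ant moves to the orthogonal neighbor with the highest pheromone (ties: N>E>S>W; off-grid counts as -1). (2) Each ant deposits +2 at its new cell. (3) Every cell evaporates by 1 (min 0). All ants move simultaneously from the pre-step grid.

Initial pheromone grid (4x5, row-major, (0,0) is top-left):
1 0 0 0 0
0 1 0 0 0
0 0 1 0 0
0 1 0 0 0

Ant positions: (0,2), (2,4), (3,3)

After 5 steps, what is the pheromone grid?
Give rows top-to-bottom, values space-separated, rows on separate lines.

After step 1: ants at (0,3),(1,4),(2,3)
  0 0 0 1 0
  0 0 0 0 1
  0 0 0 1 0
  0 0 0 0 0
After step 2: ants at (0,4),(0,4),(1,3)
  0 0 0 0 3
  0 0 0 1 0
  0 0 0 0 0
  0 0 0 0 0
After step 3: ants at (1,4),(1,4),(0,3)
  0 0 0 1 2
  0 0 0 0 3
  0 0 0 0 0
  0 0 0 0 0
After step 4: ants at (0,4),(0,4),(0,4)
  0 0 0 0 7
  0 0 0 0 2
  0 0 0 0 0
  0 0 0 0 0
After step 5: ants at (1,4),(1,4),(1,4)
  0 0 0 0 6
  0 0 0 0 7
  0 0 0 0 0
  0 0 0 0 0

0 0 0 0 6
0 0 0 0 7
0 0 0 0 0
0 0 0 0 0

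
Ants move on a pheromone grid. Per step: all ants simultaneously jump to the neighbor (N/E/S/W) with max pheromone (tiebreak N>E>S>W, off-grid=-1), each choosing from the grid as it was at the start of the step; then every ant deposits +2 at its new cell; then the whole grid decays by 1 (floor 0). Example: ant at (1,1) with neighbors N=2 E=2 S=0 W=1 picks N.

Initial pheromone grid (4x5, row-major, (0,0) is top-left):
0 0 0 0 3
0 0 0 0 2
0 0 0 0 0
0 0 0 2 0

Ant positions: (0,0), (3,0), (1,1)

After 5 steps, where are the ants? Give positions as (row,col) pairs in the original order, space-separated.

Step 1: ant0:(0,0)->E->(0,1) | ant1:(3,0)->N->(2,0) | ant2:(1,1)->N->(0,1)
  grid max=3 at (0,1)
Step 2: ant0:(0,1)->E->(0,2) | ant1:(2,0)->N->(1,0) | ant2:(0,1)->E->(0,2)
  grid max=3 at (0,2)
Step 3: ant0:(0,2)->W->(0,1) | ant1:(1,0)->N->(0,0) | ant2:(0,2)->W->(0,1)
  grid max=5 at (0,1)
Step 4: ant0:(0,1)->E->(0,2) | ant1:(0,0)->E->(0,1) | ant2:(0,1)->E->(0,2)
  grid max=6 at (0,1)
Step 5: ant0:(0,2)->W->(0,1) | ant1:(0,1)->E->(0,2) | ant2:(0,2)->W->(0,1)
  grid max=9 at (0,1)

(0,1) (0,2) (0,1)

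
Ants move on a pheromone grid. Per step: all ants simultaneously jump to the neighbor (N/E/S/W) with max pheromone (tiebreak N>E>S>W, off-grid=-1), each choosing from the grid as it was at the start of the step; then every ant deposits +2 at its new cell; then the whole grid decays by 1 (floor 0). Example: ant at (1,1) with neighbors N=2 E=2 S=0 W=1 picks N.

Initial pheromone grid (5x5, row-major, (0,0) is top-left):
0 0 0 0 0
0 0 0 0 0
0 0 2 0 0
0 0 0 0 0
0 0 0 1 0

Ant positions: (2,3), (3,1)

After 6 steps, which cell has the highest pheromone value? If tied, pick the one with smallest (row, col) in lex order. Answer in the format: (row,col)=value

Answer: (2,2)=8

Derivation:
Step 1: ant0:(2,3)->W->(2,2) | ant1:(3,1)->N->(2,1)
  grid max=3 at (2,2)
Step 2: ant0:(2,2)->W->(2,1) | ant1:(2,1)->E->(2,2)
  grid max=4 at (2,2)
Step 3: ant0:(2,1)->E->(2,2) | ant1:(2,2)->W->(2,1)
  grid max=5 at (2,2)
Step 4: ant0:(2,2)->W->(2,1) | ant1:(2,1)->E->(2,2)
  grid max=6 at (2,2)
Step 5: ant0:(2,1)->E->(2,2) | ant1:(2,2)->W->(2,1)
  grid max=7 at (2,2)
Step 6: ant0:(2,2)->W->(2,1) | ant1:(2,1)->E->(2,2)
  grid max=8 at (2,2)
Final grid:
  0 0 0 0 0
  0 0 0 0 0
  0 6 8 0 0
  0 0 0 0 0
  0 0 0 0 0
Max pheromone 8 at (2,2)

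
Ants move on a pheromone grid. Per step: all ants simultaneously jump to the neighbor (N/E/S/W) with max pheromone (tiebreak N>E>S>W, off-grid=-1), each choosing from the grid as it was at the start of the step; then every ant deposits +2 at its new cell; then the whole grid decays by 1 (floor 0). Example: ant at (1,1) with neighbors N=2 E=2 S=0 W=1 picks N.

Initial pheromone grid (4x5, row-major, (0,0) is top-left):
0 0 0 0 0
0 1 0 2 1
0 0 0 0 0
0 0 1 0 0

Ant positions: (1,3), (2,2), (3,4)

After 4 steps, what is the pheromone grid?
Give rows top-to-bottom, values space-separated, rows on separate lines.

After step 1: ants at (1,4),(3,2),(2,4)
  0 0 0 0 0
  0 0 0 1 2
  0 0 0 0 1
  0 0 2 0 0
After step 2: ants at (2,4),(2,2),(1,4)
  0 0 0 0 0
  0 0 0 0 3
  0 0 1 0 2
  0 0 1 0 0
After step 3: ants at (1,4),(3,2),(2,4)
  0 0 0 0 0
  0 0 0 0 4
  0 0 0 0 3
  0 0 2 0 0
After step 4: ants at (2,4),(2,2),(1,4)
  0 0 0 0 0
  0 0 0 0 5
  0 0 1 0 4
  0 0 1 0 0

0 0 0 0 0
0 0 0 0 5
0 0 1 0 4
0 0 1 0 0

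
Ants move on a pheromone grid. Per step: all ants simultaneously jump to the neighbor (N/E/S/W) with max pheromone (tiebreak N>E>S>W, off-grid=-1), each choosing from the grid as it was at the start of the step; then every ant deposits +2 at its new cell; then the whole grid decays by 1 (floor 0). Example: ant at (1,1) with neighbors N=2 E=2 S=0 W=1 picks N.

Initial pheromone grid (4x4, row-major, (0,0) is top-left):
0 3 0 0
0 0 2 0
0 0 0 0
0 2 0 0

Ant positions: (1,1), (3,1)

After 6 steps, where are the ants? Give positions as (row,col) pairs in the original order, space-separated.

Step 1: ant0:(1,1)->N->(0,1) | ant1:(3,1)->N->(2,1)
  grid max=4 at (0,1)
Step 2: ant0:(0,1)->E->(0,2) | ant1:(2,1)->S->(3,1)
  grid max=3 at (0,1)
Step 3: ant0:(0,2)->W->(0,1) | ant1:(3,1)->N->(2,1)
  grid max=4 at (0,1)
Step 4: ant0:(0,1)->E->(0,2) | ant1:(2,1)->S->(3,1)
  grid max=3 at (0,1)
Step 5: ant0:(0,2)->W->(0,1) | ant1:(3,1)->N->(2,1)
  grid max=4 at (0,1)
Step 6: ant0:(0,1)->E->(0,2) | ant1:(2,1)->S->(3,1)
  grid max=3 at (0,1)

(0,2) (3,1)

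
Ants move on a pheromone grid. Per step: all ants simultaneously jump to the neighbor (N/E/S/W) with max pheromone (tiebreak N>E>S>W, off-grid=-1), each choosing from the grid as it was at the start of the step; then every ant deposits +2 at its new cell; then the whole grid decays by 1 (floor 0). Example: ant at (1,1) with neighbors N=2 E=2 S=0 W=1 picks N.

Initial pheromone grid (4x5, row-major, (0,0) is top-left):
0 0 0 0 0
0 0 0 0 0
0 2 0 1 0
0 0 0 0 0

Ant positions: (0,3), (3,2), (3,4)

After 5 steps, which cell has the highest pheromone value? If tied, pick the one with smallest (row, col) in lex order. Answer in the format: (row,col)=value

Answer: (0,4)=5

Derivation:
Step 1: ant0:(0,3)->E->(0,4) | ant1:(3,2)->N->(2,2) | ant2:(3,4)->N->(2,4)
  grid max=1 at (0,4)
Step 2: ant0:(0,4)->S->(1,4) | ant1:(2,2)->W->(2,1) | ant2:(2,4)->N->(1,4)
  grid max=3 at (1,4)
Step 3: ant0:(1,4)->N->(0,4) | ant1:(2,1)->N->(1,1) | ant2:(1,4)->N->(0,4)
  grid max=3 at (0,4)
Step 4: ant0:(0,4)->S->(1,4) | ant1:(1,1)->S->(2,1) | ant2:(0,4)->S->(1,4)
  grid max=5 at (1,4)
Step 5: ant0:(1,4)->N->(0,4) | ant1:(2,1)->N->(1,1) | ant2:(1,4)->N->(0,4)
  grid max=5 at (0,4)
Final grid:
  0 0 0 0 5
  0 1 0 0 4
  0 1 0 0 0
  0 0 0 0 0
Max pheromone 5 at (0,4)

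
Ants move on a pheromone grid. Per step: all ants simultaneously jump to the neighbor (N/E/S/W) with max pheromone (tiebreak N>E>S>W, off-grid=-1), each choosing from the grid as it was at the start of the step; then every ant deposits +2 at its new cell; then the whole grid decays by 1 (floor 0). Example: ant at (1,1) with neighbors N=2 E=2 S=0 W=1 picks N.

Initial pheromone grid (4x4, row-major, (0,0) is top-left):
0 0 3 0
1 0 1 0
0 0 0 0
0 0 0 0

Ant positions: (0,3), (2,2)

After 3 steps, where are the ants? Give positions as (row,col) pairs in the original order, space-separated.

Step 1: ant0:(0,3)->W->(0,2) | ant1:(2,2)->N->(1,2)
  grid max=4 at (0,2)
Step 2: ant0:(0,2)->S->(1,2) | ant1:(1,2)->N->(0,2)
  grid max=5 at (0,2)
Step 3: ant0:(1,2)->N->(0,2) | ant1:(0,2)->S->(1,2)
  grid max=6 at (0,2)

(0,2) (1,2)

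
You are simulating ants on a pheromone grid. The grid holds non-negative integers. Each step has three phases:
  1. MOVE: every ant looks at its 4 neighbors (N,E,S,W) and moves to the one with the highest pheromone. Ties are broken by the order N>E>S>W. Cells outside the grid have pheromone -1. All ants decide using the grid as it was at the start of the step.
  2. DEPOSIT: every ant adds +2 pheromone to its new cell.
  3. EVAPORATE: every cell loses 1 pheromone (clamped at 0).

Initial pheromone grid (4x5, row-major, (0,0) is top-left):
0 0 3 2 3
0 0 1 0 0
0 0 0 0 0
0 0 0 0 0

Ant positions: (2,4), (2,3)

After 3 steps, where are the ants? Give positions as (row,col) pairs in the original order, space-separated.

Step 1: ant0:(2,4)->N->(1,4) | ant1:(2,3)->N->(1,3)
  grid max=2 at (0,2)
Step 2: ant0:(1,4)->N->(0,4) | ant1:(1,3)->N->(0,3)
  grid max=3 at (0,4)
Step 3: ant0:(0,4)->W->(0,3) | ant1:(0,3)->E->(0,4)
  grid max=4 at (0,4)

(0,3) (0,4)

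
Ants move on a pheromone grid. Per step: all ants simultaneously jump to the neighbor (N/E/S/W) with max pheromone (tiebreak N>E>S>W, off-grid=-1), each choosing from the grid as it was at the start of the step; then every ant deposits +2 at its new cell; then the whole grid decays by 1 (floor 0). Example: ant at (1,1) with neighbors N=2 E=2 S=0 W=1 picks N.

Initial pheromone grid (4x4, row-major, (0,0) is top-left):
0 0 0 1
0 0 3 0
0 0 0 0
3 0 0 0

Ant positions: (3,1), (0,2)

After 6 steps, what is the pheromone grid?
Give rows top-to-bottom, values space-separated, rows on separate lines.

After step 1: ants at (3,0),(1,2)
  0 0 0 0
  0 0 4 0
  0 0 0 0
  4 0 0 0
After step 2: ants at (2,0),(0,2)
  0 0 1 0
  0 0 3 0
  1 0 0 0
  3 0 0 0
After step 3: ants at (3,0),(1,2)
  0 0 0 0
  0 0 4 0
  0 0 0 0
  4 0 0 0
After step 4: ants at (2,0),(0,2)
  0 0 1 0
  0 0 3 0
  1 0 0 0
  3 0 0 0
After step 5: ants at (3,0),(1,2)
  0 0 0 0
  0 0 4 0
  0 0 0 0
  4 0 0 0
After step 6: ants at (2,0),(0,2)
  0 0 1 0
  0 0 3 0
  1 0 0 0
  3 0 0 0

0 0 1 0
0 0 3 0
1 0 0 0
3 0 0 0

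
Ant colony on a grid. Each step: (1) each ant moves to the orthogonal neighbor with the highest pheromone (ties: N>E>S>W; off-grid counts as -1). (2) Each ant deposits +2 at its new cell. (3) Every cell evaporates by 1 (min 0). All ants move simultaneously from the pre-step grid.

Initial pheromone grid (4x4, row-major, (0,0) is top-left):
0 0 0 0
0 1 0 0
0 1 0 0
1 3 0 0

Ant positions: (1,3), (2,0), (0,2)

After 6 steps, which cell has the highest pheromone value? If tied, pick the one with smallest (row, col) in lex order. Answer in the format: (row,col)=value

Step 1: ant0:(1,3)->N->(0,3) | ant1:(2,0)->E->(2,1) | ant2:(0,2)->E->(0,3)
  grid max=3 at (0,3)
Step 2: ant0:(0,3)->S->(1,3) | ant1:(2,1)->S->(3,1) | ant2:(0,3)->S->(1,3)
  grid max=3 at (1,3)
Step 3: ant0:(1,3)->N->(0,3) | ant1:(3,1)->N->(2,1) | ant2:(1,3)->N->(0,3)
  grid max=5 at (0,3)
Step 4: ant0:(0,3)->S->(1,3) | ant1:(2,1)->S->(3,1) | ant2:(0,3)->S->(1,3)
  grid max=5 at (1,3)
Step 5: ant0:(1,3)->N->(0,3) | ant1:(3,1)->N->(2,1) | ant2:(1,3)->N->(0,3)
  grid max=7 at (0,3)
Step 6: ant0:(0,3)->S->(1,3) | ant1:(2,1)->S->(3,1) | ant2:(0,3)->S->(1,3)
  grid max=7 at (1,3)
Final grid:
  0 0 0 6
  0 0 0 7
  0 1 0 0
  0 3 0 0
Max pheromone 7 at (1,3)

Answer: (1,3)=7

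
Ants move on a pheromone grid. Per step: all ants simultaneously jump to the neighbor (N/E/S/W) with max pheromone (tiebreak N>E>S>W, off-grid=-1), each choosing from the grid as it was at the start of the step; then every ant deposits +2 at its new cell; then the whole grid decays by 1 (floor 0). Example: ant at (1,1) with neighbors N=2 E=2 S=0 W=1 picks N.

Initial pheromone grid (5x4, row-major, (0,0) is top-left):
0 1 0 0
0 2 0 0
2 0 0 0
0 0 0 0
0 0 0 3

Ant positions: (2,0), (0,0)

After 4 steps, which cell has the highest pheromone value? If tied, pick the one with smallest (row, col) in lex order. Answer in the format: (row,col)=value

Answer: (1,1)=6

Derivation:
Step 1: ant0:(2,0)->N->(1,0) | ant1:(0,0)->E->(0,1)
  grid max=2 at (0,1)
Step 2: ant0:(1,0)->E->(1,1) | ant1:(0,1)->S->(1,1)
  grid max=4 at (1,1)
Step 3: ant0:(1,1)->N->(0,1) | ant1:(1,1)->N->(0,1)
  grid max=4 at (0,1)
Step 4: ant0:(0,1)->S->(1,1) | ant1:(0,1)->S->(1,1)
  grid max=6 at (1,1)
Final grid:
  0 3 0 0
  0 6 0 0
  0 0 0 0
  0 0 0 0
  0 0 0 0
Max pheromone 6 at (1,1)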